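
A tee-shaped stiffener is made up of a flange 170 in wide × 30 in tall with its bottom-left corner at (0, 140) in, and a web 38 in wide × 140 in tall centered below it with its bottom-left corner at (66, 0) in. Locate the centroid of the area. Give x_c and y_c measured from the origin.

web: A = 38 × 140 = 5320.00, centroid at (85.00, 70.00).
flange: A = 170 × 30 = 5100.00, centroid at (85.00, 155.00).
ΣA = 10420.00 in²
ΣAx_c = (5320.00)(85.00) + (5100.00)(85.00) = 885700.00 in³
ΣAy_c = (5320.00)(70.00) + (5100.00)(155.00) = 1162900.00 in³
x_c = 885700.00 / 10420.00 = 85.00 in
y_c = 1162900.00 / 10420.00 = 111.60 in

x_c = 85.00 in, y_c = 111.60 in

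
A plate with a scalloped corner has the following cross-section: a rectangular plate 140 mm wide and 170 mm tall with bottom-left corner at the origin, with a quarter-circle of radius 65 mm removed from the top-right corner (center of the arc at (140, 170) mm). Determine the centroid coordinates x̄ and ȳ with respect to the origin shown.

x̄ = 63.13 mm, ȳ = 75.70 mm

Part | A | x̄ᵢ | ȳᵢ | A·x̄ᵢ | A·ȳᵢ
plate | 23800.00 | 70.00 | 85.00 | 1666000.00 | 2023000.00
removed quarter-circle | -3318.31 | 112.41 | 142.41 | -373021.35 | -472570.56
Σ | 20481.69 |  |  | 1292978.65 | 1550429.44
x̄ = 1292978.65 / 20481.69 = 63.13 mm
ȳ = 1550429.44 / 20481.69 = 75.70 mm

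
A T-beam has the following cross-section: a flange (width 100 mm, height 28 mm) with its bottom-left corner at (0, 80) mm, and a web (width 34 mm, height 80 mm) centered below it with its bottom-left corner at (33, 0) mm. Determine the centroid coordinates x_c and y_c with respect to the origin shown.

web: A = 34 × 80 = 2720.00, centroid at (50.00, 40.00).
flange: A = 100 × 28 = 2800.00, centroid at (50.00, 94.00).
ΣA = 5520.00 mm², ΣAx_c = 276000.00 mm³, ΣAy_c = 372000.00 mm³.
x_c = 276000.00/5520.00 = 50.00 mm; y_c = 372000.00/5520.00 = 67.39 mm.

x_c = 50.00 mm, y_c = 67.39 mm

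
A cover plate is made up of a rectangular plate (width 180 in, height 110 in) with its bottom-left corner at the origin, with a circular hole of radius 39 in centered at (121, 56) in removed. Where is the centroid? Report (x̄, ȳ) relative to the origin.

Part | A | x̄ᵢ | ȳᵢ | A·x̄ᵢ | A·ȳᵢ
plate | 19800.00 | 90.00 | 55.00 | 1782000.00 | 1089000.00
hole | -4778.36 | 121.00 | 56.00 | -578181.85 | -267588.30
Σ | 15021.64 |  |  | 1203818.15 | 821411.70
x̄ = 1203818.15 / 15021.64 = 80.14 in
ȳ = 821411.70 / 15021.64 = 54.68 in

x̄ = 80.14 in, ȳ = 54.68 in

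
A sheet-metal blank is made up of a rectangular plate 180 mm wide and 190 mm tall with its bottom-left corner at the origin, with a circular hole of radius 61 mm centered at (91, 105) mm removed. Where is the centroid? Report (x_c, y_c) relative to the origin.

plate: A = 180 × 190 = 34200.00, centroid at (90.00, 95.00).
hole: A = −π·61² = -11689.87, centroid at (91.00, 105.00).
ΣA = 22510.13 mm², ΣAx_c = 2014222.17 mm³, ΣAy_c = 2021564.04 mm³.
x_c = 2014222.17/22510.13 = 89.48 mm; y_c = 2021564.04/22510.13 = 89.81 mm.

x_c = 89.48 mm, y_c = 89.81 mm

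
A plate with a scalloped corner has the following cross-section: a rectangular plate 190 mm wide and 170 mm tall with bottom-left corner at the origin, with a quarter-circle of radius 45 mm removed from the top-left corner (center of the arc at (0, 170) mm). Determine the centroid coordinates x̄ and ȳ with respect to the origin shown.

Part | A | x̄ᵢ | ȳᵢ | A·x̄ᵢ | A·ȳᵢ
plate | 32300.00 | 95.00 | 85.00 | 3068500.00 | 2745500.00
removed quarter-circle | -1590.43 | 19.10 | 150.90 | -30375.00 | -239998.32
Σ | 30709.57 |  |  | 3038125.00 | 2505501.68
x̄ = 3038125.00 / 30709.57 = 98.93 mm
ȳ = 2505501.68 / 30709.57 = 81.59 mm

x̄ = 98.93 mm, ȳ = 81.59 mm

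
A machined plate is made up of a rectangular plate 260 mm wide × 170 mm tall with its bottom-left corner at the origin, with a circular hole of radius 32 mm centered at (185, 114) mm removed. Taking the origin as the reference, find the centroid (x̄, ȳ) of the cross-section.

Part | A | x̄ᵢ | ȳᵢ | A·x̄ᵢ | A·ȳᵢ
plate | 44200.00 | 130.00 | 85.00 | 5746000.00 | 3757000.00
hole | -3216.99 | 185.00 | 114.00 | -595143.31 | -366736.96
Σ | 40983.01 |  |  | 5150856.69 | 3390263.04
x̄ = 5150856.69 / 40983.01 = 125.68 mm
ȳ = 3390263.04 / 40983.01 = 82.72 mm

x̄ = 125.68 mm, ȳ = 82.72 mm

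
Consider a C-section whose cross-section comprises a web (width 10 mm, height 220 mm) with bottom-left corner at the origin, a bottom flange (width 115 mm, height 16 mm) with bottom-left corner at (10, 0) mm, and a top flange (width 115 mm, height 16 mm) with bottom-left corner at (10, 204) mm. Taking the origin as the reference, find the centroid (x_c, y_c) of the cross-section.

Part | A | x̄ᵢ | ȳᵢ | A·x̄ᵢ | A·ȳᵢ
web | 2200.00 | 5.00 | 110.00 | 11000.00 | 242000.00
bottom flange | 1840.00 | 67.50 | 8.00 | 124200.00 | 14720.00
top flange | 1840.00 | 67.50 | 212.00 | 124200.00 | 390080.00
Σ | 5880.00 |  |  | 259400.00 | 646800.00
x_c = 259400.00 / 5880.00 = 44.12 mm
y_c = 646800.00 / 5880.00 = 110.00 mm

x_c = 44.12 mm, y_c = 110.00 mm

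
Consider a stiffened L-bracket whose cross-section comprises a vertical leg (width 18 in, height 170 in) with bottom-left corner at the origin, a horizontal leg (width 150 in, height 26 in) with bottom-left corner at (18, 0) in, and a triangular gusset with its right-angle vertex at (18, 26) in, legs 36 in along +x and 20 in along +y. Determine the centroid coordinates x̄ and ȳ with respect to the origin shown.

vertical leg: A = 18 × 170 = 3060.00, centroid at (9.00, 85.00).
horizontal leg: A = 150 × 26 = 3900.00, centroid at (93.00, 13.00).
gusset: A = ½·36·20 = 360.00, centroid at (30.00, 32.67).
ΣA = 7320.00 in², ΣAx̄ = 401040.00 in³, ΣAȳ = 322560.00 in³.
x̄ = 401040.00/7320.00 = 54.79 in; ȳ = 322560.00/7320.00 = 44.07 in.

x̄ = 54.79 in, ȳ = 44.07 in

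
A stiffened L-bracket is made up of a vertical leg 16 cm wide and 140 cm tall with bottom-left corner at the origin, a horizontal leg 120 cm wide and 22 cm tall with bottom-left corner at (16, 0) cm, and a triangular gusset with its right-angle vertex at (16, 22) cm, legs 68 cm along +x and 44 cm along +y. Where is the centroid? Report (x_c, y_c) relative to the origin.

vertical leg: A = 16 × 140 = 2240.00, centroid at (8.00, 70.00).
horizontal leg: A = 120 × 22 = 2640.00, centroid at (76.00, 11.00).
gusset: A = ½·68·44 = 1496.00, centroid at (38.67, 36.67).
ΣA = 6376.00 cm², ΣAx_c = 276405.33 cm³, ΣAy_c = 240693.33 cm³.
x_c = 276405.33/6376.00 = 43.35 cm; y_c = 240693.33/6376.00 = 37.75 cm.

x_c = 43.35 cm, y_c = 37.75 cm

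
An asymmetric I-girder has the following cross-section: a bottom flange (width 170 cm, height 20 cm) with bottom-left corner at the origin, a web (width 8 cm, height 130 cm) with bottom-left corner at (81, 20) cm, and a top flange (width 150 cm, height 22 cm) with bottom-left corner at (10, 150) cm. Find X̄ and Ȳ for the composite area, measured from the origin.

X̄ = 85.00 cm, Ȳ = 84.46 cm

bottom flange: A = 170 × 20 = 3400.00, centroid at (85.00, 10.00).
web: A = 8 × 130 = 1040.00, centroid at (85.00, 85.00).
top flange: A = 150 × 22 = 3300.00, centroid at (85.00, 161.00).
ΣA = 7740.00 cm², ΣAX̄ = 657900.00 cm³, ΣAȲ = 653700.00 cm³.
X̄ = 657900.00/7740.00 = 85.00 cm; Ȳ = 653700.00/7740.00 = 84.46 cm.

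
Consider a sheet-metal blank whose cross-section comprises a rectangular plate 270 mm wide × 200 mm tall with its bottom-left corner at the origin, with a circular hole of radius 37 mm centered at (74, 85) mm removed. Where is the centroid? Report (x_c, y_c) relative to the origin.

Part | A | x̄ᵢ | ȳᵢ | A·x̄ᵢ | A·ȳᵢ
plate | 54000.00 | 135.00 | 100.00 | 7290000.00 | 5400000.00
hole | -4300.84 | 74.00 | 85.00 | -318262.19 | -365571.43
Σ | 49699.16 |  |  | 6971737.81 | 5034428.57
x_c = 6971737.81 / 49699.16 = 140.28 mm
y_c = 5034428.57 / 49699.16 = 101.30 mm

x_c = 140.28 mm, y_c = 101.30 mm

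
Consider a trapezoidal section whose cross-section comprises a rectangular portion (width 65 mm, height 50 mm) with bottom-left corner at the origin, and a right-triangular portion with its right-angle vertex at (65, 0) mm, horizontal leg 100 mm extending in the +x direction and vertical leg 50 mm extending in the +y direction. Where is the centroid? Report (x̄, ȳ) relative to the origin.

rectangular portion: A = 65 × 50 = 3250.00, centroid at (32.50, 25.00).
triangular portion: A = ½·100·50 = 2500.00, centroid at (98.33, 16.67).
ΣA = 5750.00 mm²
ΣAx̄ = (3250.00)(32.50) + (2500.00)(98.33) = 351458.33 mm³
ΣAȳ = (3250.00)(25.00) + (2500.00)(16.67) = 122916.67 mm³
x̄ = 351458.33 / 5750.00 = 61.12 mm
ȳ = 122916.67 / 5750.00 = 21.38 mm

x̄ = 61.12 mm, ȳ = 21.38 mm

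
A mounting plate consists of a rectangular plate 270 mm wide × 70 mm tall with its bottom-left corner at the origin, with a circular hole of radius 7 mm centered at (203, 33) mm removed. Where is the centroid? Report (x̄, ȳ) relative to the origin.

plate: A = 270 × 70 = 18900.00, centroid at (135.00, 35.00).
hole: A = −π·7² = -153.94, centroid at (203.00, 33.00).
ΣA = 18746.06 mm², ΣAx̄ = 2520250.58 mm³, ΣAȳ = 656420.04 mm³.
x̄ = 2520250.58/18746.06 = 134.44 mm; ȳ = 656420.04/18746.06 = 35.02 mm.

x̄ = 134.44 mm, ȳ = 35.02 mm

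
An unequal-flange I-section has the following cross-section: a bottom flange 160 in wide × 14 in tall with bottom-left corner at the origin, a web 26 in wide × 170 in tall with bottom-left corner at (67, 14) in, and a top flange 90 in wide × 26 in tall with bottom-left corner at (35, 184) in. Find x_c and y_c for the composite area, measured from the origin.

bottom flange: A = 160 × 14 = 2240.00, centroid at (80.00, 7.00).
web: A = 26 × 170 = 4420.00, centroid at (80.00, 99.00).
top flange: A = 90 × 26 = 2340.00, centroid at (80.00, 197.00).
ΣA = 9000.00 in², ΣAx_c = 720000.00 in³, ΣAy_c = 914240.00 in³.
x_c = 720000.00/9000.00 = 80.00 in; y_c = 914240.00/9000.00 = 101.58 in.

x_c = 80.00 in, y_c = 101.58 in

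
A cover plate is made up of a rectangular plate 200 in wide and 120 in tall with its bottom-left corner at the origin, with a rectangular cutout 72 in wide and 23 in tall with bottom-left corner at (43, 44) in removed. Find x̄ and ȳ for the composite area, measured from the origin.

plate: A = 200 × 120 = 24000.00, centroid at (100.00, 60.00).
hole: A = −(72 × 23) = -1656.00, centroid at (79.00, 55.50).
ΣA = 22344.00 in², ΣAx̄ = 2269176.00 in³, ΣAȳ = 1348092.00 in³.
x̄ = 2269176.00/22344.00 = 101.56 in; ȳ = 1348092.00/22344.00 = 60.33 in.

x̄ = 101.56 in, ȳ = 60.33 in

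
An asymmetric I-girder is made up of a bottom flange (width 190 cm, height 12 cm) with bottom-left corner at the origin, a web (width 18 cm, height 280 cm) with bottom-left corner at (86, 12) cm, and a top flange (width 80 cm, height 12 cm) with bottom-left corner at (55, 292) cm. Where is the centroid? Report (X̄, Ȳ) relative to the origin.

X̄ = 95.00 cm, Ȳ = 128.72 cm

Part | A | x̄ᵢ | ȳᵢ | A·x̄ᵢ | A·ȳᵢ
bottom flange | 2280.00 | 95.00 | 6.00 | 216600.00 | 13680.00
web | 5040.00 | 95.00 | 152.00 | 478800.00 | 766080.00
top flange | 960.00 | 95.00 | 298.00 | 91200.00 | 286080.00
Σ | 8280.00 |  |  | 786600.00 | 1065840.00
X̄ = 786600.00 / 8280.00 = 95.00 cm
Ȳ = 1065840.00 / 8280.00 = 128.72 cm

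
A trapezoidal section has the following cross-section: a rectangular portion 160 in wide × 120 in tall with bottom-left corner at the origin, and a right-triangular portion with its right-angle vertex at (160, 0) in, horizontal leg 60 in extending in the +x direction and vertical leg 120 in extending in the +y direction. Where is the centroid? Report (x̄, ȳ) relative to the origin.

x̄ = 95.79 in, ȳ = 56.84 in

rectangular portion: A = 160 × 120 = 19200.00, centroid at (80.00, 60.00).
triangular portion: A = ½·60·120 = 3600.00, centroid at (180.00, 40.00).
ΣA = 22800.00 in², ΣAx̄ = 2184000.00 in³, ΣAȳ = 1296000.00 in³.
x̄ = 2184000.00/22800.00 = 95.79 in; ȳ = 1296000.00/22800.00 = 56.84 in.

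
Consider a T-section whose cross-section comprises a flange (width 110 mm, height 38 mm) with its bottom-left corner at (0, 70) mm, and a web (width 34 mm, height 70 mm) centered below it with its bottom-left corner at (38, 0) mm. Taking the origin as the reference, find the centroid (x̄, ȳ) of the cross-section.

Part | A | x̄ᵢ | ȳᵢ | A·x̄ᵢ | A·ȳᵢ
web | 2380.00 | 55.00 | 35.00 | 130900.00 | 83300.00
flange | 4180.00 | 55.00 | 89.00 | 229900.00 | 372020.00
Σ | 6560.00 |  |  | 360800.00 | 455320.00
x̄ = 360800.00 / 6560.00 = 55.00 mm
ȳ = 455320.00 / 6560.00 = 69.41 mm

x̄ = 55.00 mm, ȳ = 69.41 mm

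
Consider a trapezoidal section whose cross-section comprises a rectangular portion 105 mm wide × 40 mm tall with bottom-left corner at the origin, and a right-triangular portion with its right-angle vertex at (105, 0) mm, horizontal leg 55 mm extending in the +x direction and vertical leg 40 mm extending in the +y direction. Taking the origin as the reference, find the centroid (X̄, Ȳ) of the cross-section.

Part | A | x̄ᵢ | ȳᵢ | A·x̄ᵢ | A·ȳᵢ
rectangular portion | 4200.00 | 52.50 | 20.00 | 220500.00 | 84000.00
triangular portion | 1100.00 | 123.33 | 13.33 | 135666.67 | 14666.67
Σ | 5300.00 |  |  | 356166.67 | 98666.67
X̄ = 356166.67 / 5300.00 = 67.20 mm
Ȳ = 98666.67 / 5300.00 = 18.62 mm

X̄ = 67.20 mm, Ȳ = 18.62 mm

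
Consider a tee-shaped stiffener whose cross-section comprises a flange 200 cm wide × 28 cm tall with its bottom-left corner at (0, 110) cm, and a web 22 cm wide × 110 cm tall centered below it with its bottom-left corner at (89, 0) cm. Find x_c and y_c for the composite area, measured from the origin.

web: A = 22 × 110 = 2420.00, centroid at (100.00, 55.00).
flange: A = 200 × 28 = 5600.00, centroid at (100.00, 124.00).
ΣA = 8020.00 cm², ΣAx_c = 802000.00 cm³, ΣAy_c = 827500.00 cm³.
x_c = 802000.00/8020.00 = 100.00 cm; y_c = 827500.00/8020.00 = 103.18 cm.

x_c = 100.00 cm, y_c = 103.18 cm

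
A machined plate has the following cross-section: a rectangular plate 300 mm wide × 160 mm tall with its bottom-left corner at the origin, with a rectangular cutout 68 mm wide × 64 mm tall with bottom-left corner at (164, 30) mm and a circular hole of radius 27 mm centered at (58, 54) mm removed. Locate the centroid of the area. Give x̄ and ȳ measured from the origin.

x̄ = 150.04 mm, ȳ = 83.33 mm

plate: A = 300 × 160 = 48000.00, centroid at (150.00, 80.00).
hole 1: A = −(68 × 64) = -4352.00, centroid at (198.00, 62.00).
hole 2: A = −π·27² = -2290.22, centroid at (58.00, 54.00).
ΣA = 41357.78 mm²
ΣAx̄ = (48000.00)(150.00) + (-4352.00)(198.00) + (-2290.22)(58.00) = 6205471.18 mm³
ΣAȳ = (48000.00)(80.00) + (-4352.00)(62.00) + (-2290.22)(54.00) = 3446504.06 mm³
x̄ = 6205471.18 / 41357.78 = 150.04 mm
ȳ = 3446504.06 / 41357.78 = 83.33 mm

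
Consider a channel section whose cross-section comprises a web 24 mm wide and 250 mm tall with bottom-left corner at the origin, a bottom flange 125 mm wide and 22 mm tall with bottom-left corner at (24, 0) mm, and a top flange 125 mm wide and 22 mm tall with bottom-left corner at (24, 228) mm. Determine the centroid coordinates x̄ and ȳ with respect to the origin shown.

x̄ = 47.63 mm, ȳ = 125.00 mm

web: A = 24 × 250 = 6000.00, centroid at (12.00, 125.00).
bottom flange: A = 125 × 22 = 2750.00, centroid at (86.50, 11.00).
top flange: A = 125 × 22 = 2750.00, centroid at (86.50, 239.00).
ΣA = 11500.00 mm², ΣAx̄ = 547750.00 mm³, ΣAȳ = 1437500.00 mm³.
x̄ = 547750.00/11500.00 = 47.63 mm; ȳ = 1437500.00/11500.00 = 125.00 mm.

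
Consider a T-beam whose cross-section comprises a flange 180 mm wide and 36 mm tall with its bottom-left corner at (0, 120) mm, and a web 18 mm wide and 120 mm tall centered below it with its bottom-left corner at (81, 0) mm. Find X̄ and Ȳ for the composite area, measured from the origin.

Part | A | x̄ᵢ | ȳᵢ | A·x̄ᵢ | A·ȳᵢ
web | 2160.00 | 90.00 | 60.00 | 194400.00 | 129600.00
flange | 6480.00 | 90.00 | 138.00 | 583200.00 | 894240.00
Σ | 8640.00 |  |  | 777600.00 | 1023840.00
X̄ = 777600.00 / 8640.00 = 90.00 mm
Ȳ = 1023840.00 / 8640.00 = 118.50 mm

X̄ = 90.00 mm, Ȳ = 118.50 mm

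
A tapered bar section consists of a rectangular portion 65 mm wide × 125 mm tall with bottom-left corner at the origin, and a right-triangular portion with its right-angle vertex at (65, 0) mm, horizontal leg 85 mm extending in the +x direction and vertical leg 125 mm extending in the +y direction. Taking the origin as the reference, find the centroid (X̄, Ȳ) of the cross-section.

rectangular portion: A = 65 × 125 = 8125.00, centroid at (32.50, 62.50).
triangular portion: A = ½·85·125 = 5312.50, centroid at (93.33, 41.67).
ΣA = 13437.50 mm²
ΣAX̄ = (8125.00)(32.50) + (5312.50)(93.33) = 759895.83 mm³
ΣAȲ = (8125.00)(62.50) + (5312.50)(41.67) = 729166.67 mm³
X̄ = 759895.83 / 13437.50 = 56.55 mm
Ȳ = 729166.67 / 13437.50 = 54.26 mm

X̄ = 56.55 mm, Ȳ = 54.26 mm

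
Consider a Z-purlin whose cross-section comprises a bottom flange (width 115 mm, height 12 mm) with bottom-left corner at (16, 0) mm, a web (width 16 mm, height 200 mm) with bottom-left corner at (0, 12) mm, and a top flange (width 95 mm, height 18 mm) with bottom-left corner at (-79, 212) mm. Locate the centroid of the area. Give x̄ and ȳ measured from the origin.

x̄ = 11.63 mm, ȳ = 118.38 mm

Part | A | x̄ᵢ | ȳᵢ | A·x̄ᵢ | A·ȳᵢ
bottom flange | 1380.00 | 73.50 | 6.00 | 101430.00 | 8280.00
web | 3200.00 | 8.00 | 112.00 | 25600.00 | 358400.00
top flange | 1710.00 | -31.50 | 221.00 | -53865.00 | 377910.00
Σ | 6290.00 |  |  | 73165.00 | 744590.00
x̄ = 73165.00 / 6290.00 = 11.63 mm
ȳ = 744590.00 / 6290.00 = 118.38 mm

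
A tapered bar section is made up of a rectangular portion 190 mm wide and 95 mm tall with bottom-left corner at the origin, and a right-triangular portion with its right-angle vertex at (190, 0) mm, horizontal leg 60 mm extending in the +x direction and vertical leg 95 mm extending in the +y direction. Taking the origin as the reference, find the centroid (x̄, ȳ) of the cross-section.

x̄ = 110.68 mm, ȳ = 45.34 mm

rectangular portion: A = 190 × 95 = 18050.00, centroid at (95.00, 47.50).
triangular portion: A = ½·60·95 = 2850.00, centroid at (210.00, 31.67).
ΣA = 20900.00 mm²
ΣAx̄ = (18050.00)(95.00) + (2850.00)(210.00) = 2313250.00 mm³
ΣAȳ = (18050.00)(47.50) + (2850.00)(31.67) = 947625.00 mm³
x̄ = 2313250.00 / 20900.00 = 110.68 mm
ȳ = 947625.00 / 20900.00 = 45.34 mm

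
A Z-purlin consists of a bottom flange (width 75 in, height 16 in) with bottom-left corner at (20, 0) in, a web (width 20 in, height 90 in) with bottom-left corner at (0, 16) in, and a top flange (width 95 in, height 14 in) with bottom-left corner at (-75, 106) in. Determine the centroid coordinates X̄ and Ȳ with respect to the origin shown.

X̄ = 11.65 in, Ȳ = 62.28 in

bottom flange: A = 75 × 16 = 1200.00, centroid at (57.50, 8.00).
web: A = 20 × 90 = 1800.00, centroid at (10.00, 61.00).
top flange: A = 95 × 14 = 1330.00, centroid at (-27.50, 113.00).
ΣA = 4330.00 in²
ΣAX̄ = (1200.00)(57.50) + (1800.00)(10.00) + (1330.00)(-27.50) = 50425.00 in³
ΣAȲ = (1200.00)(8.00) + (1800.00)(61.00) + (1330.00)(113.00) = 269690.00 in³
X̄ = 50425.00 / 4330.00 = 11.65 in
Ȳ = 269690.00 / 4330.00 = 62.28 in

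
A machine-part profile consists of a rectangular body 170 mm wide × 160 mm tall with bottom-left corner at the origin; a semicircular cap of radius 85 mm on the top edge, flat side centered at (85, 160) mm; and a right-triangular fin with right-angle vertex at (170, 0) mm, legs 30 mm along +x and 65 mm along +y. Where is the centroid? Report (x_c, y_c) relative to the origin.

rectangular body: A = 170 × 160 = 27200.00, centroid at (85.00, 80.00).
semicircular top: A = ½π·85² = 11349.00, centroid at (85.00, 196.08).
triangular fin: A = ½·30·65 = 975.00, centroid at (180.00, 21.67).
ΣA = 39524.00 mm², ΣAx_c = 3452165.29 mm³, ΣAy_c = 4422382.22 mm³.
x_c = 3452165.29/39524.00 = 87.34 mm; y_c = 4422382.22/39524.00 = 111.89 mm.

x_c = 87.34 mm, y_c = 111.89 mm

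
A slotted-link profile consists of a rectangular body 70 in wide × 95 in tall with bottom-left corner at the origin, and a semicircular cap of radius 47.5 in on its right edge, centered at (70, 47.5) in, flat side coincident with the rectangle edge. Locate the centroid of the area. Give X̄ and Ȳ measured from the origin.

Part | A | x̄ᵢ | ȳᵢ | A·x̄ᵢ | A·ȳᵢ
rectangular body | 6650.00 | 35.00 | 47.50 | 232750.00 | 315875.00
semicircular end | 3544.11 | 90.16 | 47.50 | 319535.56 | 168345.19
Σ | 10194.11 |  |  | 552285.56 | 484220.19
X̄ = 552285.56 / 10194.11 = 54.18 in
Ȳ = 484220.19 / 10194.11 = 47.50 in

X̄ = 54.18 in, Ȳ = 47.50 in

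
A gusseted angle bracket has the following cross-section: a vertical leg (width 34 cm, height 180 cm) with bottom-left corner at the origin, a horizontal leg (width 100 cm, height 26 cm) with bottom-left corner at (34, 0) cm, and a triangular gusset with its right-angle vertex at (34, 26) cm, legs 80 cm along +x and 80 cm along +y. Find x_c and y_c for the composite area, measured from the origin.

vertical leg: A = 34 × 180 = 6120.00, centroid at (17.00, 90.00).
horizontal leg: A = 100 × 26 = 2600.00, centroid at (84.00, 13.00).
gusset: A = ½·80·80 = 3200.00, centroid at (60.67, 52.67).
ΣA = 11920.00 cm², ΣAx_c = 516573.33 cm³, ΣAy_c = 753133.33 cm³.
x_c = 516573.33/11920.00 = 43.34 cm; y_c = 753133.33/11920.00 = 63.18 cm.

x_c = 43.34 cm, y_c = 63.18 cm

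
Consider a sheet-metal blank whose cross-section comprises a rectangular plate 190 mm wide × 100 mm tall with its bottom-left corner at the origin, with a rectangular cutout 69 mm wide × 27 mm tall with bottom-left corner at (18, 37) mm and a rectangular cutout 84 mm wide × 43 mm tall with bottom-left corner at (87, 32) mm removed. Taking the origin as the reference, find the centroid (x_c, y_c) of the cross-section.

x_c = 91.77 mm, y_c = 49.00 mm

Part | A | x̄ᵢ | ȳᵢ | A·x̄ᵢ | A·ȳᵢ
plate | 19000.00 | 95.00 | 50.00 | 1805000.00 | 950000.00
hole 1 | -1863.00 | 52.50 | 50.50 | -97807.50 | -94081.50
hole 2 | -3612.00 | 129.00 | 53.50 | -465948.00 | -193242.00
Σ | 13525.00 |  |  | 1241244.50 | 662676.50
x_c = 1241244.50 / 13525.00 = 91.77 mm
y_c = 662676.50 / 13525.00 = 49.00 mm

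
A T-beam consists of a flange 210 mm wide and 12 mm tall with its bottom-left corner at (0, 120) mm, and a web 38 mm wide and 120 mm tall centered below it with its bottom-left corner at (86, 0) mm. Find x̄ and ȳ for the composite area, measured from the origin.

web: A = 38 × 120 = 4560.00, centroid at (105.00, 60.00).
flange: A = 210 × 12 = 2520.00, centroid at (105.00, 126.00).
ΣA = 7080.00 mm², ΣAx̄ = 743400.00 mm³, ΣAȳ = 591120.00 mm³.
x̄ = 743400.00/7080.00 = 105.00 mm; ȳ = 591120.00/7080.00 = 83.49 mm.

x̄ = 105.00 mm, ȳ = 83.49 mm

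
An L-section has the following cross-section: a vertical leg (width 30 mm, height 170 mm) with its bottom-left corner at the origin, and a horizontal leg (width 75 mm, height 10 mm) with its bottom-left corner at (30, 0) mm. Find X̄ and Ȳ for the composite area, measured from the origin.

X̄ = 21.73 mm, Ȳ = 74.74 mm

Part | A | x̄ᵢ | ȳᵢ | A·x̄ᵢ | A·ȳᵢ
vertical leg | 5100.00 | 15.00 | 85.00 | 76500.00 | 433500.00
horizontal leg | 750.00 | 67.50 | 5.00 | 50625.00 | 3750.00
Σ | 5850.00 |  |  | 127125.00 | 437250.00
X̄ = 127125.00 / 5850.00 = 21.73 mm
Ȳ = 437250.00 / 5850.00 = 74.74 mm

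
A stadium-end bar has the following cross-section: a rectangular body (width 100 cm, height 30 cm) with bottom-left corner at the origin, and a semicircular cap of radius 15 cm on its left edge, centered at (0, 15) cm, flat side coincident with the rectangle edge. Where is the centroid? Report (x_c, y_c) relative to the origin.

Part | A | x̄ᵢ | ȳᵢ | A·x̄ᵢ | A·ȳᵢ
rectangular body | 3000.00 | 50.00 | 15.00 | 150000.00 | 45000.00
semicircular end | 353.43 | -6.37 | 15.00 | -2250.00 | 5301.44
Σ | 3353.43 |  |  | 147750.00 | 50301.44
x_c = 147750.00 / 3353.43 = 44.06 cm
y_c = 50301.44 / 3353.43 = 15.00 cm

x_c = 44.06 cm, y_c = 15.00 cm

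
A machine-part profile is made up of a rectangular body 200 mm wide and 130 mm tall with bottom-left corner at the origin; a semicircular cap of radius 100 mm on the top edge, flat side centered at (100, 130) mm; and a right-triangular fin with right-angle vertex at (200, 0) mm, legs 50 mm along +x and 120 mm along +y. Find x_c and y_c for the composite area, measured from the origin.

x_c = 107.83 mm, y_c = 101.07 mm

Part | A | x̄ᵢ | ȳᵢ | A·x̄ᵢ | A·ȳᵢ
rectangular body | 26000.00 | 100.00 | 65.00 | 2600000.00 | 1690000.00
semicircular top | 15707.96 | 100.00 | 172.44 | 1570796.33 | 2708701.89
triangular fin | 3000.00 | 216.67 | 40.00 | 650000.00 | 120000.00
Σ | 44707.96 |  |  | 4820796.33 | 4518701.89
x_c = 4820796.33 / 44707.96 = 107.83 mm
y_c = 4518701.89 / 44707.96 = 101.07 mm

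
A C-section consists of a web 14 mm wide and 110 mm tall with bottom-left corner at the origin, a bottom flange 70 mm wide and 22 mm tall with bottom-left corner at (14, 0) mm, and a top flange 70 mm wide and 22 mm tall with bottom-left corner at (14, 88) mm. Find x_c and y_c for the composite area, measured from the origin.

x_c = 35.00 mm, y_c = 55.00 mm

web: A = 14 × 110 = 1540.00, centroid at (7.00, 55.00).
bottom flange: A = 70 × 22 = 1540.00, centroid at (49.00, 11.00).
top flange: A = 70 × 22 = 1540.00, centroid at (49.00, 99.00).
ΣA = 4620.00 mm², ΣAx_c = 161700.00 mm³, ΣAy_c = 254100.00 mm³.
x_c = 161700.00/4620.00 = 35.00 mm; y_c = 254100.00/4620.00 = 55.00 mm.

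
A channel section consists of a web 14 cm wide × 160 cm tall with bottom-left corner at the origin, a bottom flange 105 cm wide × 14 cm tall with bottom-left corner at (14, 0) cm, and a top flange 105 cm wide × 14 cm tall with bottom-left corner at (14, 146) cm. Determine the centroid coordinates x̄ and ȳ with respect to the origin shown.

web: A = 14 × 160 = 2240.00, centroid at (7.00, 80.00).
bottom flange: A = 105 × 14 = 1470.00, centroid at (66.50, 7.00).
top flange: A = 105 × 14 = 1470.00, centroid at (66.50, 153.00).
ΣA = 5180.00 cm², ΣAx̄ = 211190.00 cm³, ΣAȳ = 414400.00 cm³.
x̄ = 211190.00/5180.00 = 40.77 cm; ȳ = 414400.00/5180.00 = 80.00 cm.

x̄ = 40.77 cm, ȳ = 80.00 cm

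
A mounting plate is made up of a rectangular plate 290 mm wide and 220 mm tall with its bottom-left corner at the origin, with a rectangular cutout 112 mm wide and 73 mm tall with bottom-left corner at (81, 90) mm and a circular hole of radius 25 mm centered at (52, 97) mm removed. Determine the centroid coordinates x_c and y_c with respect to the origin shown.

x_c = 149.62 mm, y_c = 107.96 mm

Part | A | x̄ᵢ | ȳᵢ | A·x̄ᵢ | A·ȳᵢ
plate | 63800.00 | 145.00 | 110.00 | 9251000.00 | 7018000.00
hole 1 | -8176.00 | 137.00 | 126.50 | -1120112.00 | -1034264.00
hole 2 | -1963.50 | 52.00 | 97.00 | -102101.76 | -190459.05
Σ | 53660.50 |  |  | 8028786.24 | 5793276.95
x_c = 8028786.24 / 53660.50 = 149.62 mm
y_c = 5793276.95 / 53660.50 = 107.96 mm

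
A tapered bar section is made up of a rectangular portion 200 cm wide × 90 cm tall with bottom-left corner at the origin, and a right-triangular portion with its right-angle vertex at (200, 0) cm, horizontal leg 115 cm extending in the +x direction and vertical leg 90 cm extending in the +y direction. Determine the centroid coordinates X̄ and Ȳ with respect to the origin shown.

Part | A | x̄ᵢ | ȳᵢ | A·x̄ᵢ | A·ȳᵢ
rectangular portion | 18000.00 | 100.00 | 45.00 | 1800000.00 | 810000.00
triangular portion | 5175.00 | 238.33 | 30.00 | 1233375.00 | 155250.00
Σ | 23175.00 |  |  | 3033375.00 | 965250.00
X̄ = 3033375.00 / 23175.00 = 130.89 cm
Ȳ = 965250.00 / 23175.00 = 41.65 cm

X̄ = 130.89 cm, Ȳ = 41.65 cm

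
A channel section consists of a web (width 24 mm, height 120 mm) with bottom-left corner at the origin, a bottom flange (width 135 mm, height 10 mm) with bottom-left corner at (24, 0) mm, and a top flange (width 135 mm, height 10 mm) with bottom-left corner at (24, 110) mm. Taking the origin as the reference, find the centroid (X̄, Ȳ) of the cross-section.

X̄ = 50.47 mm, Ȳ = 60.00 mm

Part | A | x̄ᵢ | ȳᵢ | A·x̄ᵢ | A·ȳᵢ
web | 2880.00 | 12.00 | 60.00 | 34560.00 | 172800.00
bottom flange | 1350.00 | 91.50 | 5.00 | 123525.00 | 6750.00
top flange | 1350.00 | 91.50 | 115.00 | 123525.00 | 155250.00
Σ | 5580.00 |  |  | 281610.00 | 334800.00
X̄ = 281610.00 / 5580.00 = 50.47 mm
Ȳ = 334800.00 / 5580.00 = 60.00 mm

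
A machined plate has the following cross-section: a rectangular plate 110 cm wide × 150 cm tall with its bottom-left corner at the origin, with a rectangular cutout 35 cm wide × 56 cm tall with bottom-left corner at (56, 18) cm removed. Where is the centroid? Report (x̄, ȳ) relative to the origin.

x̄ = 52.51 cm, ȳ = 78.91 cm

plate: A = 110 × 150 = 16500.00, centroid at (55.00, 75.00).
hole: A = −(35 × 56) = -1960.00, centroid at (73.50, 46.00).
ΣA = 14540.00 cm², ΣAx̄ = 763440.00 cm³, ΣAȳ = 1147340.00 cm³.
x̄ = 763440.00/14540.00 = 52.51 cm; ȳ = 1147340.00/14540.00 = 78.91 cm.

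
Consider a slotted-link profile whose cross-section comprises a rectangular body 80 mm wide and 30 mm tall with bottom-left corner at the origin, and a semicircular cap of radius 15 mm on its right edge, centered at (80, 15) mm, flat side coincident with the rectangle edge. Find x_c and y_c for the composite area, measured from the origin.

x_c = 45.95 mm, y_c = 15.00 mm

rectangular body: A = 80 × 30 = 2400.00, centroid at (40.00, 15.00).
semicircular end: A = ½π·15² = 353.43, centroid at (86.37, 15.00).
ΣA = 2753.43 mm², ΣAx_c = 126524.33 mm³, ΣAy_c = 41301.44 mm³.
x_c = 126524.33/2753.43 = 45.95 mm; y_c = 41301.44/2753.43 = 15.00 mm.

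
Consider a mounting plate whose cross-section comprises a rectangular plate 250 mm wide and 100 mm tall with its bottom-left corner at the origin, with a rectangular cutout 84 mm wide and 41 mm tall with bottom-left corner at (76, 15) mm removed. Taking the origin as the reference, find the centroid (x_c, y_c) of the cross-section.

plate: A = 250 × 100 = 25000.00, centroid at (125.00, 50.00).
hole: A = −(84 × 41) = -3444.00, centroid at (118.00, 35.50).
ΣA = 21556.00 mm², ΣAx_c = 2718608.00 mm³, ΣAy_c = 1127738.00 mm³.
x_c = 2718608.00/21556.00 = 126.12 mm; y_c = 1127738.00/21556.00 = 52.32 mm.

x_c = 126.12 mm, y_c = 52.32 mm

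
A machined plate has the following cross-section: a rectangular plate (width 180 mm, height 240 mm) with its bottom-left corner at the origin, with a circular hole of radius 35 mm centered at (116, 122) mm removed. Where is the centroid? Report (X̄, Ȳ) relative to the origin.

plate: A = 180 × 240 = 43200.00, centroid at (90.00, 120.00).
hole: A = −π·35² = -3848.45, centroid at (116.00, 122.00).
ΣA = 39351.55 mm², ΣAX̄ = 3441579.68 mm³, ΣAȲ = 4714488.98 mm³.
X̄ = 3441579.68/39351.55 = 87.46 mm; Ȳ = 4714488.98/39351.55 = 119.80 mm.

X̄ = 87.46 mm, Ȳ = 119.80 mm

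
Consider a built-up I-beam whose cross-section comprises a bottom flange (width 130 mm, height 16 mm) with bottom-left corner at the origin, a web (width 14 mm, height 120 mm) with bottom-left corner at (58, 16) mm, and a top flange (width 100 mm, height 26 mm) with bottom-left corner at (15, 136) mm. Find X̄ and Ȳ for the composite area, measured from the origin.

Part | A | x̄ᵢ | ȳᵢ | A·x̄ᵢ | A·ȳᵢ
bottom flange | 2080.00 | 65.00 | 8.00 | 135200.00 | 16640.00
web | 1680.00 | 65.00 | 76.00 | 109200.00 | 127680.00
top flange | 2600.00 | 65.00 | 149.00 | 169000.00 | 387400.00
Σ | 6360.00 |  |  | 413400.00 | 531720.00
X̄ = 413400.00 / 6360.00 = 65.00 mm
Ȳ = 531720.00 / 6360.00 = 83.60 mm

X̄ = 65.00 mm, Ȳ = 83.60 mm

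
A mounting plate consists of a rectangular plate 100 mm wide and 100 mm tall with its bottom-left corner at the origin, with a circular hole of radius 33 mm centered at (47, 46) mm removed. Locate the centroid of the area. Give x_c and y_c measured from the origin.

Part | A | x̄ᵢ | ȳᵢ | A·x̄ᵢ | A·ȳᵢ
plate | 10000.00 | 50.00 | 50.00 | 500000.00 | 500000.00
hole | -3421.19 | 47.00 | 46.00 | -160796.14 | -157374.94
Σ | 6578.81 |  |  | 339203.86 | 342625.06
x_c = 339203.86 / 6578.81 = 51.56 mm
y_c = 342625.06 / 6578.81 = 52.08 mm

x_c = 51.56 mm, y_c = 52.08 mm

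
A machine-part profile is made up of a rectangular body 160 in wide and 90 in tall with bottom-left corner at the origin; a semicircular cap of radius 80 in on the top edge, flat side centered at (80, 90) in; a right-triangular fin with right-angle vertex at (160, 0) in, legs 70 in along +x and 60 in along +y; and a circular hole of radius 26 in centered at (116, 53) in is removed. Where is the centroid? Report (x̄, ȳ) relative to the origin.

rectangular body: A = 160 × 90 = 14400.00, centroid at (80.00, 45.00).
semicircular top: A = ½π·80² = 10053.10, centroid at (80.00, 123.95).
triangular fin: A = ½·70·60 = 2100.00, centroid at (183.33, 20.00).
hole: A = −π·26² = -2123.72, centroid at (116.00, 53.00).
ΣA = 24429.38 in², ΣAx̄ = 2094896.59 in³, ΣAȳ = 1823555.04 in³.
x̄ = 2094896.59/24429.38 = 85.75 in; ȳ = 1823555.04/24429.38 = 74.65 in.

x̄ = 85.75 in, ȳ = 74.65 in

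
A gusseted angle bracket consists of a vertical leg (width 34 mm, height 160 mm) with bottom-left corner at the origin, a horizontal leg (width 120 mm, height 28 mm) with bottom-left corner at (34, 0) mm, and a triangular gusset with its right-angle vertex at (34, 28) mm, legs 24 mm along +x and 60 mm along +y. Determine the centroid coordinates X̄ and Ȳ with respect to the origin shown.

X̄ = 46.07 mm, Ȳ = 54.29 mm

vertical leg: A = 34 × 160 = 5440.00, centroid at (17.00, 80.00).
horizontal leg: A = 120 × 28 = 3360.00, centroid at (94.00, 14.00).
gusset: A = ½·24·60 = 720.00, centroid at (42.00, 48.00).
ΣA = 9520.00 mm²
ΣAX̄ = (5440.00)(17.00) + (3360.00)(94.00) + (720.00)(42.00) = 438560.00 mm³
ΣAȲ = (5440.00)(80.00) + (3360.00)(14.00) + (720.00)(48.00) = 516800.00 mm³
X̄ = 438560.00 / 9520.00 = 46.07 mm
Ȳ = 516800.00 / 9520.00 = 54.29 mm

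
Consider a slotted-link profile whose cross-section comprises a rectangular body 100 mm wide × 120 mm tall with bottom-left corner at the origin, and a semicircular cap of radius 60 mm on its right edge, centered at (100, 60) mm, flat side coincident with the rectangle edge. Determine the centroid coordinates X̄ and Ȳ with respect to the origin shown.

X̄ = 74.17 mm, Ȳ = 60.00 mm

rectangular body: A = 100 × 120 = 12000.00, centroid at (50.00, 60.00).
semicircular end: A = ½π·60² = 5654.87, centroid at (125.46, 60.00).
ΣA = 17654.87 mm², ΣAX̄ = 1309486.68 mm³, ΣAȲ = 1059292.01 mm³.
X̄ = 1309486.68/17654.87 = 74.17 mm; Ȳ = 1059292.01/17654.87 = 60.00 mm.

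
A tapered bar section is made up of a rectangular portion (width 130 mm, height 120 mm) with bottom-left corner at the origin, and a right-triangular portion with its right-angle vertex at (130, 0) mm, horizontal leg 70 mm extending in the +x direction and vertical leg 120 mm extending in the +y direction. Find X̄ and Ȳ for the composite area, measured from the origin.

X̄ = 83.74 mm, Ȳ = 55.76 mm

rectangular portion: A = 130 × 120 = 15600.00, centroid at (65.00, 60.00).
triangular portion: A = ½·70·120 = 4200.00, centroid at (153.33, 40.00).
ΣA = 19800.00 mm², ΣAX̄ = 1658000.00 mm³, ΣAȲ = 1104000.00 mm³.
X̄ = 1658000.00/19800.00 = 83.74 mm; Ȳ = 1104000.00/19800.00 = 55.76 mm.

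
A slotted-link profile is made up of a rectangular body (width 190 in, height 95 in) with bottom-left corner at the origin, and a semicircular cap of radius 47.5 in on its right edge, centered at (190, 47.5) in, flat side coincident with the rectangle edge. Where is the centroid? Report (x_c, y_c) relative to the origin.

x_c = 113.90 in, y_c = 47.50 in

Part | A | x̄ᵢ | ȳᵢ | A·x̄ᵢ | A·ȳᵢ
rectangular body | 18050.00 | 95.00 | 47.50 | 1714750.00 | 857375.00
semicircular end | 3544.11 | 210.16 | 47.50 | 744828.67 | 168345.19
Σ | 21594.11 |  |  | 2459578.67 | 1025720.19
x_c = 2459578.67 / 21594.11 = 113.90 in
y_c = 1025720.19 / 21594.11 = 47.50 in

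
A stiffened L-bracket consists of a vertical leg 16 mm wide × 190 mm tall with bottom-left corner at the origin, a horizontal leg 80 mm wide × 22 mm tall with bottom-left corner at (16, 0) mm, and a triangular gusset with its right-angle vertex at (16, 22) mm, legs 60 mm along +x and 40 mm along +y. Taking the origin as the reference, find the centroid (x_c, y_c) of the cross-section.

vertical leg: A = 16 × 190 = 3040.00, centroid at (8.00, 95.00).
horizontal leg: A = 80 × 22 = 1760.00, centroid at (56.00, 11.00).
gusset: A = ½·60·40 = 1200.00, centroid at (36.00, 35.33).
ΣA = 6000.00 mm², ΣAx_c = 166080.00 mm³, ΣAy_c = 350560.00 mm³.
x_c = 166080.00/6000.00 = 27.68 mm; y_c = 350560.00/6000.00 = 58.43 mm.

x_c = 27.68 mm, y_c = 58.43 mm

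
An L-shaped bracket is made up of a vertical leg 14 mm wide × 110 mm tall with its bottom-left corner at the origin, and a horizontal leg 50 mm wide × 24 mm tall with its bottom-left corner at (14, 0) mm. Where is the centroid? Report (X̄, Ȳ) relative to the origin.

X̄ = 21.01 mm, Ȳ = 36.17 mm

vertical leg: A = 14 × 110 = 1540.00, centroid at (7.00, 55.00).
horizontal leg: A = 50 × 24 = 1200.00, centroid at (39.00, 12.00).
ΣA = 2740.00 mm²
ΣAX̄ = (1540.00)(7.00) + (1200.00)(39.00) = 57580.00 mm³
ΣAȲ = (1540.00)(55.00) + (1200.00)(12.00) = 99100.00 mm³
X̄ = 57580.00 / 2740.00 = 21.01 mm
Ȳ = 99100.00 / 2740.00 = 36.17 mm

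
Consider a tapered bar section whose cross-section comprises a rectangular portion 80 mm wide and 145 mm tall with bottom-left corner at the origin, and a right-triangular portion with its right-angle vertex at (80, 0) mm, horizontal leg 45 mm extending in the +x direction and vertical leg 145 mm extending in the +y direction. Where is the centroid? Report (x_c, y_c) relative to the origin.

rectangular portion: A = 80 × 145 = 11600.00, centroid at (40.00, 72.50).
triangular portion: A = ½·45·145 = 3262.50, centroid at (95.00, 48.33).
ΣA = 14862.50 mm², ΣAx_c = 773937.50 mm³, ΣAy_c = 998687.50 mm³.
x_c = 773937.50/14862.50 = 52.07 mm; y_c = 998687.50/14862.50 = 67.20 mm.

x_c = 52.07 mm, y_c = 67.20 mm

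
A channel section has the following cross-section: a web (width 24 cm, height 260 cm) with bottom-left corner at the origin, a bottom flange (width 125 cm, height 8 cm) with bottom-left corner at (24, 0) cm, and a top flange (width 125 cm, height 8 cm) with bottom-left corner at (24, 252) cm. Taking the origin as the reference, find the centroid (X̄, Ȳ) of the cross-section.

X̄ = 30.08 cm, Ȳ = 130.00 cm

web: A = 24 × 260 = 6240.00, centroid at (12.00, 130.00).
bottom flange: A = 125 × 8 = 1000.00, centroid at (86.50, 4.00).
top flange: A = 125 × 8 = 1000.00, centroid at (86.50, 256.00).
ΣA = 8240.00 cm², ΣAX̄ = 247880.00 cm³, ΣAȲ = 1071200.00 cm³.
X̄ = 247880.00/8240.00 = 30.08 cm; Ȳ = 1071200.00/8240.00 = 130.00 cm.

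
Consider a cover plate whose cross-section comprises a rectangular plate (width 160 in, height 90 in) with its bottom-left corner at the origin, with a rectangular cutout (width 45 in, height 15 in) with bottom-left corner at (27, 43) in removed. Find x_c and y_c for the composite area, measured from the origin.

Part | A | x̄ᵢ | ȳᵢ | A·x̄ᵢ | A·ȳᵢ
plate | 14400.00 | 80.00 | 45.00 | 1152000.00 | 648000.00
hole | -675.00 | 49.50 | 50.50 | -33412.50 | -34087.50
Σ | 13725.00 |  |  | 1118587.50 | 613912.50
x_c = 1118587.50 / 13725.00 = 81.50 in
y_c = 613912.50 / 13725.00 = 44.73 in

x_c = 81.50 in, y_c = 44.73 in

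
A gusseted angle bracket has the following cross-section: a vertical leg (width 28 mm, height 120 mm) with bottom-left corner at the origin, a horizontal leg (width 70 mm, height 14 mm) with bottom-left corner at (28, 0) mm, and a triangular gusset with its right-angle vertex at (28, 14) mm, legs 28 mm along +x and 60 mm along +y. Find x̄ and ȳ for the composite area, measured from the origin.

vertical leg: A = 28 × 120 = 3360.00, centroid at (14.00, 60.00).
horizontal leg: A = 70 × 14 = 980.00, centroid at (63.00, 7.00).
gusset: A = ½·28·60 = 840.00, centroid at (37.33, 34.00).
ΣA = 5180.00 mm²
ΣAx̄ = (3360.00)(14.00) + (980.00)(63.00) + (840.00)(37.33) = 140140.00 mm³
ΣAȳ = (3360.00)(60.00) + (980.00)(7.00) + (840.00)(34.00) = 237020.00 mm³
x̄ = 140140.00 / 5180.00 = 27.05 mm
ȳ = 237020.00 / 5180.00 = 45.76 mm

x̄ = 27.05 mm, ȳ = 45.76 mm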